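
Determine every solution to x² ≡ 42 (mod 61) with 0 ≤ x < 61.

61 ≡ 1 (mod 4), so we find a root by search.
Trying successive values, 15² = 225 ≡ 42 (mod 61). The other root is 61 − 15 = 46.

15, 46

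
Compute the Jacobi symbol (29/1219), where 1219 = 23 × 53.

Reciprocity: 29 ≡ 1 and 1219 ≡ 3 (mod 4), so (29/1219) = +(1219/29).
Reduce top mod 29: now compute (1/29).
Reached (1/29) = 1. Collecting the sign flips along the way, the symbol is +1.

1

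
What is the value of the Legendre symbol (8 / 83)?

Pull out 2^3: since 83 ≡ 3 (mod 8), (2/83) = -1, so (2/83)^3 = -1.
Reached (1/83) = 1. Collecting the sign flips along the way, the symbol is -1.

-1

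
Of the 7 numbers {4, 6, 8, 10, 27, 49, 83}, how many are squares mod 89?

(4/89) = +1 → QR.
(6/89) = -1 → non-residue.
(8/89) = +1 → QR.
(10/89) = +1 → QR.
(27/89) = -1 → non-residue.
(49/89) = +1 → QR.
(83/89) = -1 → non-residue.
Total quadratic residues among the 7: 4.

4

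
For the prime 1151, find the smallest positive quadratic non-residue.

(2/1151) = +1, so 2 is a residue.
(3/1151) = +1, so 3 is a residue.
(4/1151) = +1, so 4 is a residue.
(5/1151) = +1, so 5 is a residue.
(6/1151) = +1, so 6 is a residue.
(7/1151) = +1, so 7 is a residue.
(8/1151) = +1, so 8 is a residue.
(9/1151) = +1, so 9 is a residue.
(10/1151) = +1, so 10 is a residue.
(11/1151) = +1, so 11 is a residue.
(12/1151) = +1, so 12 is a residue.
(13/1151) = −1, so 13 is the smallest positive non-residue mod 1151.

13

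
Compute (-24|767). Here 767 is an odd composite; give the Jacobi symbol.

-1

First reduce: -24 ≡ 743 (mod 767).
Reciprocity: 743 ≡ 3 and 767 ≡ 3 (mod 4), so (743/767) = −(767/743).
Reduce top mod 743: now compute (24/743).
Pull out 2^3: since 743 ≡ 7 (mod 8), (2/743) = +1, so (2/743)^3 = +1.
Reciprocity: 3 ≡ 3 and 743 ≡ 3 (mod 4), so (3/743) = −(743/3).
Reduce top mod 3: now compute (2/3).
Pull out 2: since 3 ≡ 3 (mod 8), (2/3) = -1.
Reached (1/3) = 1. Collecting the sign flips along the way, the symbol is -1.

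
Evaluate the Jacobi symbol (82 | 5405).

1

Pull out 2: since 5405 ≡ 5 (mod 8), (2/5405) = -1.
Reciprocity: 41 ≡ 1 and 5405 ≡ 1 (mod 4), so (41/5405) = +(5405/41).
Reduce top mod 41: now compute (34/41).
Pull out 2: since 41 ≡ 1 (mod 8), (2/41) = +1.
Reciprocity: 17 ≡ 1 and 41 ≡ 1 (mod 4), so (17/41) = +(41/17).
Reduce top mod 17: now compute (7/17).
Reciprocity: 7 ≡ 3 and 17 ≡ 1 (mod 4), so (7/17) = +(17/7).
Reduce top mod 7: now compute (3/7).
Reciprocity: 3 ≡ 3 and 7 ≡ 3 (mod 4), so (3/7) = −(7/3).
Reduce top mod 3: now compute (1/3).
Reached (1/3) = 1. Collecting the sign flips along the way, the symbol is +1.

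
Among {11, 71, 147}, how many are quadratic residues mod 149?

0

(11/149) = -1 → non-residue.
(71/149) = -1 → non-residue.
(147/149) = -1 → non-residue.
Total quadratic residues among the 3: 0.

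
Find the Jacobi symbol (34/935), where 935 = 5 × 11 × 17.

Pull out 2: since 935 ≡ 7 (mod 8), (2/935) = +1.
Reciprocity: 17 ≡ 1 and 935 ≡ 3 (mod 4), so (17/935) = +(935/17).
Reduce top mod 17: now compute (0/17).
Top reduces to 0: gcd > 1, so the symbol is 0.

0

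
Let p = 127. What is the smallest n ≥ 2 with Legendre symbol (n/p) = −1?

3

(2/127) = +1, so 2 is a residue.
(3/127) = −1, so 3 is the smallest positive non-residue mod 127.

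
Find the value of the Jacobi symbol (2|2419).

-1

Pull out 2: since 2419 ≡ 3 (mod 8), (2/2419) = -1.
Reached (1/2419) = 1. Collecting the sign flips along the way, the symbol is -1.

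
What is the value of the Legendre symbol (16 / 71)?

1

Pull out 2^4: since 71 ≡ 7 (mod 8), (2/71) = +1, so (2/71)^4 = +1.
Reached (1/71) = 1. Collecting the sign flips along the way, the symbol is +1.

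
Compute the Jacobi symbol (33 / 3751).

0

Reciprocity: 33 ≡ 1 and 3751 ≡ 3 (mod 4), so (33/3751) = +(3751/33).
Reduce top mod 33: now compute (22/33).
Pull out 2: since 33 ≡ 1 (mod 8), (2/33) = +1.
Reciprocity: 11 ≡ 3 and 33 ≡ 1 (mod 4), so (11/33) = +(33/11).
Reduce top mod 11: now compute (0/11).
Top reduces to 0: gcd > 1, so the symbol is 0.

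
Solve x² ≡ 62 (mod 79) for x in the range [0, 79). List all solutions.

33, 46

Since 79 ≡ 3 (mod 4), a square root of 62 is 62^((79+1)/4) = 62^20 mod 79.
Repeated squaring: 62^2≡52, 62^4≡18, 62^8≡8, 62^16≡64 (mod 79).
62^20 = 62^(16+4) ≡ 46 (mod 79).
Check: 46² = 2116 ≡ 62 (mod 79). The two roots are 33 and 46.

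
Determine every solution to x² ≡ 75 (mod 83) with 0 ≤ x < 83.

Since 83 ≡ 3 (mod 4), a square root of 75 is 75^((83+1)/4) = 75^21 mod 83.
Repeated squaring: 75^2≡64, 75^4≡29, 75^8≡11, 75^16≡38 (mod 83).
75^21 = 75^(16+4+1) ≡ 65 (mod 83).
Check: 65² = 4225 ≡ 75 (mod 83). The two roots are 18 and 65.

18, 65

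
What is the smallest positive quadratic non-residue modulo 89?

(2/89) = +1, so 2 is a residue.
(3/89) = −1, so 3 is the smallest positive non-residue mod 89.

3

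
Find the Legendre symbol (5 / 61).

1

Euler's criterion: (5/61) ≡ 5^30 (mod 61).
5^2 ≡ 25 (mod 61)
5^4 ≡ 15 (mod 61)
5^8 ≡ 42 (mod 61)
5^16 ≡ 56 (mod 61)
5^30 = 5^(16+8+4+2) ≡ 1 (mod 61).
Result is 1, so (5/61) = 1.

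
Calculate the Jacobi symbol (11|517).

0

Reciprocity: 11 ≡ 3 and 517 ≡ 1 (mod 4), so (11/517) = +(517/11).
Reduce top mod 11: now compute (0/11).
Top reduces to 0: gcd > 1, so the symbol is 0.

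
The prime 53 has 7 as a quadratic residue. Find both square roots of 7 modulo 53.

22, 31

53 ≡ 1 (mod 4), so we find a root by search.
Trying successive values, 22² = 484 ≡ 7 (mod 53). The other root is 53 − 22 = 31.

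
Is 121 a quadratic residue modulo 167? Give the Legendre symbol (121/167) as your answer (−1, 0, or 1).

Euler's criterion: (121/167) ≡ 121^83 (mod 167).
121^2 ≡ 112 (mod 167)
121^4 ≡ 19 (mod 167)
121^8 ≡ 27 (mod 167)
121^16 ≡ 61 (mod 167)
121^32 ≡ 47 (mod 167)
121^64 ≡ 38 (mod 167)
121^83 = 121^(64+16+2+1) ≡ 1 (mod 167).
Result is 1, so (121/167) = 1.

1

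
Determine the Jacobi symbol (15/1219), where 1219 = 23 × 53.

-1

Reciprocity: 15 ≡ 3 and 1219 ≡ 3 (mod 4), so (15/1219) = −(1219/15).
Reduce top mod 15: now compute (4/15).
Pull out 2^2: since 15 ≡ 7 (mod 8), (2/15) = +1, so (2/15)^2 = +1.
Reached (1/15) = 1. Collecting the sign flips along the way, the symbol is -1.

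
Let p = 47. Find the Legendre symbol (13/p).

Reciprocity: 13 ≡ 1 and 47 ≡ 3 (mod 4), so (13/47) = +(47/13).
Reduce top mod 13: now compute (8/13).
Pull out 2^3: since 13 ≡ 5 (mod 8), (2/13) = -1, so (2/13)^3 = -1.
Reached (1/13) = 1. Collecting the sign flips along the way, the symbol is -1.

-1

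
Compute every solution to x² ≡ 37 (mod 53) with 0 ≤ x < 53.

53 ≡ 1 (mod 4), so we find a root by search.
Trying successive values, 14² = 196 ≡ 37 (mod 53). The other root is 53 − 14 = 39.

14, 39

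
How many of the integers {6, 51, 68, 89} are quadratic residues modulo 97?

(6/97) = +1 → QR.
(51/97) = -1 → non-residue.
(68/97) = -1 → non-residue.
(89/97) = +1 → QR.
Total quadratic residues among the 4: 2.

2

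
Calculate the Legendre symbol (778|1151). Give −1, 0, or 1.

1

Euler's criterion: (778/1151) ≡ 778^575 (mod 1151).
778^2 ≡ 1009 (mod 1151)
778^4 ≡ 597 (mod 1151)
778^8 ≡ 750 (mod 1151)
778^16 ≡ 812 (mod 1151)
778^32 ≡ 972 (mod 1151)
778^64 ≡ 964 (mod 1151)
778^128 ≡ 439 (mod 1151)
778^256 ≡ 504 (mod 1151)
778^512 ≡ 796 (mod 1151)
778^575 = 778^(512+32+16+8+4+2+1) ≡ 1 (mod 1151).
Result is 1, so (778/1151) = 1.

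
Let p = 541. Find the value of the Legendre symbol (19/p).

1

Reciprocity: 19 ≡ 3 and 541 ≡ 1 (mod 4), so (19/541) = +(541/19).
Reduce top mod 19: now compute (9/19).
Reciprocity: 9 ≡ 1 and 19 ≡ 3 (mod 4), so (9/19) = +(19/9).
Reduce top mod 9: now compute (1/9).
Reached (1/9) = 1. Collecting the sign flips along the way, the symbol is +1.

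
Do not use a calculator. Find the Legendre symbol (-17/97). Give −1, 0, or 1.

-1

Euler's criterion: (-17/97) ≡ 80^48 (mod 97).
80^2 ≡ 95 (mod 97)
80^4 ≡ 4 (mod 97)
80^8 ≡ 16 (mod 97)
80^16 ≡ 62 (mod 97)
80^32 ≡ 61 (mod 97)
80^48 = 80^(32+16) ≡ 96 (mod 97).
Result is 96 ≡ −1, so (-17/97) = −1.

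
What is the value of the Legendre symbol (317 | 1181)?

1

Reciprocity: 317 ≡ 1 and 1181 ≡ 1 (mod 4), so (317/1181) = +(1181/317).
Reduce top mod 317: now compute (230/317).
Pull out 2: since 317 ≡ 5 (mod 8), (2/317) = -1.
Reciprocity: 115 ≡ 3 and 317 ≡ 1 (mod 4), so (115/317) = +(317/115).
Reduce top mod 115: now compute (87/115).
Reciprocity: 87 ≡ 3 and 115 ≡ 3 (mod 4), so (87/115) = −(115/87).
Reduce top mod 87: now compute (28/87).
Pull out 2^2: since 87 ≡ 7 (mod 8), (2/87) = +1, so (2/87)^2 = +1.
Reciprocity: 7 ≡ 3 and 87 ≡ 3 (mod 4), so (7/87) = −(87/7).
Reduce top mod 7: now compute (3/7).
Reciprocity: 3 ≡ 3 and 7 ≡ 3 (mod 4), so (3/7) = −(7/3).
Reduce top mod 3: now compute (1/3).
Reached (1/3) = 1. Collecting the sign flips along the way, the symbol is +1.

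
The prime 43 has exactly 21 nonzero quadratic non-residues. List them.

Square k = 1,…,21 (k and 43−k give the same square):
1²=1, 2²=4, 3²=9, 4²=16, 5²=25, 6²=36, 7²≡6, 8²≡21, 9²≡38, 10²≡14, 11²≡35, 12²≡15, 13²≡40, 14²≡24, 15²≡10, 16²≡41, 17²≡31, 18²≡23, 19²≡17, 20²≡13, 21²≡11 (mod 43).
The residues are {1, 4, 6, 9, 10, 11, 13, 14, 15, 16, 17, 21, 23, 24, 25, 31, 35, 36, 38, 40, 41}; the non-residues are the remaining 21 nonzero classes.

2, 3, 5, 7, 8, 12, 18, 19, 20, 22, 26, 27, 28, 29, 30, 32, 33, 34, 37, 39, 42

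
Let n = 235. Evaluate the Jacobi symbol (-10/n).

First reduce: -10 ≡ 225 (mod 235).
Reciprocity: 225 ≡ 1 and 235 ≡ 3 (mod 4), so (225/235) = +(235/225).
Reduce top mod 225: now compute (10/225).
Pull out 2: since 225 ≡ 1 (mod 8), (2/225) = +1.
Reciprocity: 5 ≡ 1 and 225 ≡ 1 (mod 4), so (5/225) = +(225/5).
Reduce top mod 5: now compute (0/5).
Top reduces to 0: gcd > 1, so the symbol is 0.

0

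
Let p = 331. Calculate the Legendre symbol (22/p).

Euler's criterion: (22/331) ≡ 22^165 (mod 331).
22^2 ≡ 153 (mod 331)
22^4 ≡ 239 (mod 331)
22^8 ≡ 189 (mod 331)
22^16 ≡ 304 (mod 331)
22^32 ≡ 67 (mod 331)
22^64 ≡ 186 (mod 331)
22^128 ≡ 172 (mod 331)
22^165 = 22^(128+32+4+1) ≡ 1 (mod 331).
Result is 1, so (22/331) = 1.

1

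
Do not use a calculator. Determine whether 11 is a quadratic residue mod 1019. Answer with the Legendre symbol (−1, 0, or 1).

1

Reciprocity: 11 ≡ 3 and 1019 ≡ 3 (mod 4), so (11/1019) = −(1019/11).
Reduce top mod 11: now compute (7/11).
Reciprocity: 7 ≡ 3 and 11 ≡ 3 (mod 4), so (7/11) = −(11/7).
Reduce top mod 7: now compute (4/7).
Pull out 2^2: since 7 ≡ 7 (mod 8), (2/7) = +1, so (2/7)^2 = +1.
Reached (1/7) = 1. Collecting the sign flips along the way, the symbol is +1.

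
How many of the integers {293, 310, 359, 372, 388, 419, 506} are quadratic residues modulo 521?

(293/521) = +1 → QR.
(310/521) = +1 → QR.
(359/521) = +1 → QR.
(372/521) = -1 → non-residue.
(388/521) = +1 → QR.
(419/521) = +1 → QR.
(506/521) = -1 → non-residue.
Total quadratic residues among the 7: 5.

5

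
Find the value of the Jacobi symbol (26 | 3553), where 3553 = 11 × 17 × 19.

1

Pull out 2: since 3553 ≡ 1 (mod 8), (2/3553) = +1.
Reciprocity: 13 ≡ 1 and 3553 ≡ 1 (mod 4), so (13/3553) = +(3553/13).
Reduce top mod 13: now compute (4/13).
Pull out 2^2: since 13 ≡ 5 (mod 8), (2/13) = -1, so (2/13)^2 = +1.
Reached (1/13) = 1. Collecting the sign flips along the way, the symbol is +1.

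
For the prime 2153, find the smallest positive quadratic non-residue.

(2/2153) = +1, so 2 is a residue.
(3/2153) = −1, so 3 is the smallest positive non-residue mod 2153.

3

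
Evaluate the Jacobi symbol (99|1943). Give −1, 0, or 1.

Reciprocity: 99 ≡ 3 and 1943 ≡ 3 (mod 4), so (99/1943) = −(1943/99).
Reduce top mod 99: now compute (62/99).
Pull out 2: since 99 ≡ 3 (mod 8), (2/99) = -1.
Reciprocity: 31 ≡ 3 and 99 ≡ 3 (mod 4), so (31/99) = −(99/31).
Reduce top mod 31: now compute (6/31).
Pull out 2: since 31 ≡ 7 (mod 8), (2/31) = +1.
Reciprocity: 3 ≡ 3 and 31 ≡ 3 (mod 4), so (3/31) = −(31/3).
Reduce top mod 3: now compute (1/3).
Reached (1/3) = 1. Collecting the sign flips along the way, the symbol is +1.

1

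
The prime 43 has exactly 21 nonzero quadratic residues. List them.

1,4,6,9,10,11,13,14,15,16,17,21,23,24,25,31,35,36,38,40,41

Square k = 1,…,21 (k and 43−k give the same square):
1²=1, 2²=4, 3²=9, 4²=16, 5²=25, 6²=36, 7²≡6, 8²≡21, 9²≡38, 10²≡14, 11²≡35, 12²≡15, 13²≡40, 14²≡24, 15²≡10, 16²≡41, 17²≡31, 18²≡23, 19²≡17, 20²≡13, 21²≡11 (mod 43).
So the quadratic residues mod 43 are {1, 4, 6, 9, 10, 11, 13, 14, 15, 16, 17, 21, 23, 24, 25, 31, 35, 36, 38, 40, 41}.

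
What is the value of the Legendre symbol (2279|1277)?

First reduce: 2279 ≡ 1002 (mod 1277).
Pull out 2: since 1277 ≡ 5 (mod 8), (2/1277) = -1.
Reciprocity: 501 ≡ 1 and 1277 ≡ 1 (mod 4), so (501/1277) = +(1277/501).
Reduce top mod 501: now compute (275/501).
Reciprocity: 275 ≡ 3 and 501 ≡ 1 (mod 4), so (275/501) = +(501/275).
Reduce top mod 275: now compute (226/275).
Pull out 2: since 275 ≡ 3 (mod 8), (2/275) = -1.
Reciprocity: 113 ≡ 1 and 275 ≡ 3 (mod 4), so (113/275) = +(275/113).
Reduce top mod 113: now compute (49/113).
Reciprocity: 49 ≡ 1 and 113 ≡ 1 (mod 4), so (49/113) = +(113/49).
Reduce top mod 49: now compute (15/49).
Reciprocity: 15 ≡ 3 and 49 ≡ 1 (mod 4), so (15/49) = +(49/15).
Reduce top mod 15: now compute (4/15).
Pull out 2^2: since 15 ≡ 7 (mod 8), (2/15) = +1, so (2/15)^2 = +1.
Reached (1/15) = 1. Collecting the sign flips along the way, the symbol is +1.

1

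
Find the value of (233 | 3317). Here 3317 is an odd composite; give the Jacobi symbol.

1

Reciprocity: 233 ≡ 1 and 3317 ≡ 1 (mod 4), so (233/3317) = +(3317/233).
Reduce top mod 233: now compute (55/233).
Reciprocity: 55 ≡ 3 and 233 ≡ 1 (mod 4), so (55/233) = +(233/55).
Reduce top mod 55: now compute (13/55).
Reciprocity: 13 ≡ 1 and 55 ≡ 3 (mod 4), so (13/55) = +(55/13).
Reduce top mod 13: now compute (3/13).
Reciprocity: 3 ≡ 3 and 13 ≡ 1 (mod 4), so (3/13) = +(13/3).
Reduce top mod 3: now compute (1/3).
Reached (1/3) = 1. Collecting the sign flips along the way, the symbol is +1.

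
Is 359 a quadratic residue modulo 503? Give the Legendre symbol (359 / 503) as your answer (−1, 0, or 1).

-1

Euler's criterion: (359/503) ≡ 359^251 (mod 503).
359^2 ≡ 113 (mod 503)
359^4 ≡ 194 (mod 503)
359^8 ≡ 414 (mod 503)
359^16 ≡ 376 (mod 503)
359^32 ≡ 33 (mod 503)
359^64 ≡ 83 (mod 503)
359^128 ≡ 350 (mod 503)
359^251 = 359^(128+64+32+16+8+2+1) ≡ 502 (mod 503).
Result is 502 ≡ −1, so (359/503) = −1.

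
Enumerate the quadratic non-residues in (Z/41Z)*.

Square k = 1,…,20 (k and 41−k give the same square):
1²=1, 2²=4, 3²=9, 4²=16, 5²=25, 6²=36, 7²≡8, 8²≡23, 9²≡40, 10²≡18, 11²≡39, 12²≡21, 13²≡5, 14²≡32, 15²≡20, 16²≡10, 17²≡2, 18²≡37, 19²≡33, 20²≡31 (mod 41).
The residues are {1, 2, 4, 5, 8, 9, 10, 16, 18, 20, 21, 23, 25, 31, 32, 33, 36, 37, 39, 40}; the non-residues are the remaining 20 nonzero classes.

3 6 7 11 12 13 14 15 17 19 22 24 26 27 28 29 30 34 35 38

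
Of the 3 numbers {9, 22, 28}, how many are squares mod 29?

(9/29) = +1 → QR.
(22/29) = +1 → QR.
(28/29) = +1 → QR.
Total quadratic residues among the 3: 3.

3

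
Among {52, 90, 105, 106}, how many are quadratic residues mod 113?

(52/113) = +1 → QR.
(90/113) = -1 → non-residue.
(105/113) = +1 → QR.
(106/113) = +1 → QR.
Total quadratic residues among the 4: 3.

3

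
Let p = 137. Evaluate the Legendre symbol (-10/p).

First reduce: -10 ≡ 127 (mod 137).
Reciprocity: 127 ≡ 3 and 137 ≡ 1 (mod 4), so (127/137) = +(137/127).
Reduce top mod 127: now compute (10/127).
Pull out 2: since 127 ≡ 7 (mod 8), (2/127) = +1.
Reciprocity: 5 ≡ 1 and 127 ≡ 3 (mod 4), so (5/127) = +(127/5).
Reduce top mod 5: now compute (2/5).
Pull out 2: since 5 ≡ 5 (mod 8), (2/5) = -1.
Reached (1/5) = 1. Collecting the sign flips along the way, the symbol is -1.

-1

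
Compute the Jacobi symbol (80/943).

-1

Pull out 2^4: since 943 ≡ 7 (mod 8), (2/943) = +1, so (2/943)^4 = +1.
Reciprocity: 5 ≡ 1 and 943 ≡ 3 (mod 4), so (5/943) = +(943/5).
Reduce top mod 5: now compute (3/5).
Reciprocity: 3 ≡ 3 and 5 ≡ 1 (mod 4), so (3/5) = +(5/3).
Reduce top mod 3: now compute (2/3).
Pull out 2: since 3 ≡ 3 (mod 8), (2/3) = -1.
Reached (1/3) = 1. Collecting the sign flips along the way, the symbol is -1.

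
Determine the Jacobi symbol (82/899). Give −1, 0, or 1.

Pull out 2: since 899 ≡ 3 (mod 8), (2/899) = -1.
Reciprocity: 41 ≡ 1 and 899 ≡ 3 (mod 4), so (41/899) = +(899/41).
Reduce top mod 41: now compute (38/41).
Pull out 2: since 41 ≡ 1 (mod 8), (2/41) = +1.
Reciprocity: 19 ≡ 3 and 41 ≡ 1 (mod 4), so (19/41) = +(41/19).
Reduce top mod 19: now compute (3/19).
Reciprocity: 3 ≡ 3 and 19 ≡ 3 (mod 4), so (3/19) = −(19/3).
Reduce top mod 3: now compute (1/3).
Reached (1/3) = 1. Collecting the sign flips along the way, the symbol is +1.

1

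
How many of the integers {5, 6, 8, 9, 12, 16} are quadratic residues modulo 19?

4

(5/19) = +1 → QR.
(6/19) = +1 → QR.
(8/19) = -1 → non-residue.
(9/19) = +1 → QR.
(12/19) = -1 → non-residue.
(16/19) = +1 → QR.
Total quadratic residues among the 6: 4.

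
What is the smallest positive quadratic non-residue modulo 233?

(2/233) = +1, so 2 is a residue.
(3/233) = −1, so 3 is the smallest positive non-residue mod 233.

3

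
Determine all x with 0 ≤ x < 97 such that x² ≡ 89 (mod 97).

34, 63

97 ≡ 1 (mod 4), so we find a root by search.
Trying successive values, 34² = 1156 ≡ 89 (mod 97). The other root is 97 − 34 = 63.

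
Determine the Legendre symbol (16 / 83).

1

Pull out 2^4: since 83 ≡ 3 (mod 8), (2/83) = -1, so (2/83)^4 = +1.
Reached (1/83) = 1. Collecting the sign flips along the way, the symbol is +1.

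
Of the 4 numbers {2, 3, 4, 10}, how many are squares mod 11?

2

(2/11) = -1 → non-residue.
(3/11) = +1 → QR.
(4/11) = +1 → QR.
(10/11) = -1 → non-residue.
Total quadratic residues among the 4: 2.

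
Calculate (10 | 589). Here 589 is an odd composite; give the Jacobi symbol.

Pull out 2: since 589 ≡ 5 (mod 8), (2/589) = -1.
Reciprocity: 5 ≡ 1 and 589 ≡ 1 (mod 4), so (5/589) = +(589/5).
Reduce top mod 5: now compute (4/5).
Pull out 2^2: since 5 ≡ 5 (mod 8), (2/5) = -1, so (2/5)^2 = +1.
Reached (1/5) = 1. Collecting the sign flips along the way, the symbol is -1.

-1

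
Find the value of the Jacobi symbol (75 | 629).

-1

Reciprocity: 75 ≡ 3 and 629 ≡ 1 (mod 4), so (75/629) = +(629/75).
Reduce top mod 75: now compute (29/75).
Reciprocity: 29 ≡ 1 and 75 ≡ 3 (mod 4), so (29/75) = +(75/29).
Reduce top mod 29: now compute (17/29).
Reciprocity: 17 ≡ 1 and 29 ≡ 1 (mod 4), so (17/29) = +(29/17).
Reduce top mod 17: now compute (12/17).
Pull out 2^2: since 17 ≡ 1 (mod 8), (2/17) = +1, so (2/17)^2 = +1.
Reciprocity: 3 ≡ 3 and 17 ≡ 1 (mod 4), so (3/17) = +(17/3).
Reduce top mod 3: now compute (2/3).
Pull out 2: since 3 ≡ 3 (mod 8), (2/3) = -1.
Reached (1/3) = 1. Collecting the sign flips along the way, the symbol is -1.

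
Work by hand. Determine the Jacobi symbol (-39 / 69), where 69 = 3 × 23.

0

First reduce: -39 ≡ 30 (mod 69).
Pull out 2: since 69 ≡ 5 (mod 8), (2/69) = -1.
Reciprocity: 15 ≡ 3 and 69 ≡ 1 (mod 4), so (15/69) = +(69/15).
Reduce top mod 15: now compute (9/15).
Reciprocity: 9 ≡ 1 and 15 ≡ 3 (mod 4), so (9/15) = +(15/9).
Reduce top mod 9: now compute (6/9).
Pull out 2: since 9 ≡ 1 (mod 8), (2/9) = +1.
Reciprocity: 3 ≡ 3 and 9 ≡ 1 (mod 4), so (3/9) = +(9/3).
Reduce top mod 3: now compute (0/3).
Top reduces to 0: gcd > 1, so the symbol is 0.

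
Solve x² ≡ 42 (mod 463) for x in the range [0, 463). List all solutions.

164, 299

Since 463 ≡ 3 (mod 4), a square root of 42 is 42^((463+1)/4) = 42^116 mod 463.
Repeated squaring: 42^2≡375, 42^4≡336, 42^8≡387, 42^16≡220, 42^32≡248, 42^64≡388 (mod 463).
42^116 = 42^(64+32+16+4) ≡ 299 (mod 463).
Check: 299² = 89401 ≡ 42 (mod 463). The two roots are 164 and 299.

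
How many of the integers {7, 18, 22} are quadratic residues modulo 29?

2

(7/29) = +1 → QR.
(18/29) = -1 → non-residue.
(22/29) = +1 → QR.
Total quadratic residues among the 3: 2.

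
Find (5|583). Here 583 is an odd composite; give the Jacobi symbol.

-1

Reciprocity: 5 ≡ 1 and 583 ≡ 3 (mod 4), so (5/583) = +(583/5).
Reduce top mod 5: now compute (3/5).
Reciprocity: 3 ≡ 3 and 5 ≡ 1 (mod 4), so (3/5) = +(5/3).
Reduce top mod 3: now compute (2/3).
Pull out 2: since 3 ≡ 3 (mod 8), (2/3) = -1.
Reached (1/3) = 1. Collecting the sign flips along the way, the symbol is -1.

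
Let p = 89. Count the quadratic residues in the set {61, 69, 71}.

(61/89) = -1 → non-residue.
(69/89) = +1 → QR.
(71/89) = +1 → QR.
Total quadratic residues among the 3: 2.

2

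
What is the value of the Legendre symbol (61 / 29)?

First reduce: 61 ≡ 3 (mod 29).
Reciprocity: 3 ≡ 3 and 29 ≡ 1 (mod 4), so (3/29) = +(29/3).
Reduce top mod 3: now compute (2/3).
Pull out 2: since 3 ≡ 3 (mod 8), (2/3) = -1.
Reached (1/3) = 1. Collecting the sign flips along the way, the symbol is -1.

-1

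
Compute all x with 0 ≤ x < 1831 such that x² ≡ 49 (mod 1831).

7, 1824

Since 1831 ≡ 3 (mod 4), a square root of 49 is 49^((1831+1)/4) = 49^458 mod 1831.
Repeated squaring: 49^2≡570, 49^4≡813, 49^8≡1809, 49^16≡484, 49^32≡1719, 49^64≡1558, 49^128≡1289, 49^256≡804 (mod 1831).
49^458 = 49^(256+128+64+8+2) ≡ 1824 (mod 1831).
Check: 1824² = 3326976 ≡ 49 (mod 1831). The two roots are 7 and 1824.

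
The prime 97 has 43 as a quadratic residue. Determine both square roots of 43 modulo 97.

25, 72

97 ≡ 1 (mod 4), so we find a root by search.
Trying successive values, 25² = 625 ≡ 43 (mod 97). The other root is 97 − 25 = 72.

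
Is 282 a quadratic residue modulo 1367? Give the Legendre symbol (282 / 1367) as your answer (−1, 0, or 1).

-1

Pull out 2: since 1367 ≡ 7 (mod 8), (2/1367) = +1.
Reciprocity: 141 ≡ 1 and 1367 ≡ 3 (mod 4), so (141/1367) = +(1367/141).
Reduce top mod 141: now compute (98/141).
Pull out 2: since 141 ≡ 5 (mod 8), (2/141) = -1.
Reciprocity: 49 ≡ 1 and 141 ≡ 1 (mod 4), so (49/141) = +(141/49).
Reduce top mod 49: now compute (43/49).
Reciprocity: 43 ≡ 3 and 49 ≡ 1 (mod 4), so (43/49) = +(49/43).
Reduce top mod 43: now compute (6/43).
Pull out 2: since 43 ≡ 3 (mod 8), (2/43) = -1.
Reciprocity: 3 ≡ 3 and 43 ≡ 3 (mod 4), so (3/43) = −(43/3).
Reduce top mod 3: now compute (1/3).
Reached (1/3) = 1. Collecting the sign flips along the way, the symbol is -1.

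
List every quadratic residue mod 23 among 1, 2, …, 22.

1, 2, 3, 4, 6, 8, 9, 12, 13, 16, 18

Square k = 1,…,11 (k and 23−k give the same square):
1²=1, 2²=4, 3²=9, 4²=16, 5²≡2, 6²≡13, 7²≡3, 8²≡18, 9²≡12, 10²≡8, 11²≡6 (mod 23).
So the quadratic residues mod 23 are {1, 2, 3, 4, 6, 8, 9, 12, 13, 16, 18}.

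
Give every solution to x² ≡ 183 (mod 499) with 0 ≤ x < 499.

Since 499 ≡ 3 (mod 4), a square root of 183 is 183^((499+1)/4) = 183^125 mod 499.
Repeated squaring: 183^2≡56, 183^4≡142, 183^8≡204, 183^16≡199, 183^32≡180, 183^64≡464 (mod 499).
183^125 = 183^(64+32+16+8+4+1) ≡ 282 (mod 499).
Check: 282² = 79524 ≡ 183 (mod 499). The two roots are 217 and 282.

217, 282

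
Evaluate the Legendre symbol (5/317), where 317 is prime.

Reciprocity: 5 ≡ 1 and 317 ≡ 1 (mod 4), so (5/317) = +(317/5).
Reduce top mod 5: now compute (2/5).
Pull out 2: since 5 ≡ 5 (mod 8), (2/5) = -1.
Reached (1/5) = 1. Collecting the sign flips along the way, the symbol is -1.

-1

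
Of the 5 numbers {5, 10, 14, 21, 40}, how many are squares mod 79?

4

(5/79) = +1 → QR.
(10/79) = +1 → QR.
(14/79) = -1 → non-residue.
(21/79) = +1 → QR.
(40/79) = +1 → QR.
Total quadratic residues among the 5: 4.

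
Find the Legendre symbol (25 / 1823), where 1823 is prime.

Reciprocity: 25 ≡ 1 and 1823 ≡ 3 (mod 4), so (25/1823) = +(1823/25).
Reduce top mod 25: now compute (23/25).
Reciprocity: 23 ≡ 3 and 25 ≡ 1 (mod 4), so (23/25) = +(25/23).
Reduce top mod 23: now compute (2/23).
Pull out 2: since 23 ≡ 7 (mod 8), (2/23) = +1.
Reached (1/23) = 1. Collecting the sign flips along the way, the symbol is +1.

1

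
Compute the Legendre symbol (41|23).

First reduce: 41 ≡ 18 (mod 23).
Pull out 2: since 23 ≡ 7 (mod 8), (2/23) = +1.
Reciprocity: 9 ≡ 1 and 23 ≡ 3 (mod 4), so (9/23) = +(23/9).
Reduce top mod 9: now compute (5/9).
Reciprocity: 5 ≡ 1 and 9 ≡ 1 (mod 4), so (5/9) = +(9/5).
Reduce top mod 5: now compute (4/5).
Pull out 2^2: since 5 ≡ 5 (mod 8), (2/5) = -1, so (2/5)^2 = +1.
Reached (1/5) = 1. Collecting the sign flips along the way, the symbol is +1.

1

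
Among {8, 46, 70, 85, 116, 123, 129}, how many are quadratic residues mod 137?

3

(8/137) = +1 → QR.
(46/137) = -1 → non-residue.
(70/137) = -1 → non-residue.
(85/137) = -1 → non-residue.
(116/137) = -1 → non-residue.
(123/137) = +1 → QR.
(129/137) = +1 → QR.
Total quadratic residues among the 7: 3.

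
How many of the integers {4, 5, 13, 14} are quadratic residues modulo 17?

2

(4/17) = +1 → QR.
(5/17) = -1 → non-residue.
(13/17) = +1 → QR.
(14/17) = -1 → non-residue.
Total quadratic residues among the 4: 2.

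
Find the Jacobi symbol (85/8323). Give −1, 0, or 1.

Reciprocity: 85 ≡ 1 and 8323 ≡ 3 (mod 4), so (85/8323) = +(8323/85).
Reduce top mod 85: now compute (78/85).
Pull out 2: since 85 ≡ 5 (mod 8), (2/85) = -1.
Reciprocity: 39 ≡ 3 and 85 ≡ 1 (mod 4), so (39/85) = +(85/39).
Reduce top mod 39: now compute (7/39).
Reciprocity: 7 ≡ 3 and 39 ≡ 3 (mod 4), so (7/39) = −(39/7).
Reduce top mod 7: now compute (4/7).
Pull out 2^2: since 7 ≡ 7 (mod 8), (2/7) = +1, so (2/7)^2 = +1.
Reached (1/7) = 1. Collecting the sign flips along the way, the symbol is +1.

1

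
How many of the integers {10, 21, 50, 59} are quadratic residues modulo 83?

3

(10/83) = +1 → QR.
(21/83) = +1 → QR.
(50/83) = -1 → non-residue.
(59/83) = +1 → QR.
Total quadratic residues among the 4: 3.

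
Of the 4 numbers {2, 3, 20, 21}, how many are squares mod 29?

1

(2/29) = -1 → non-residue.
(3/29) = -1 → non-residue.
(20/29) = +1 → QR.
(21/29) = -1 → non-residue.
Total quadratic residues among the 4: 1.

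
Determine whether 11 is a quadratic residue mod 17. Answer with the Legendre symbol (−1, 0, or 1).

-1

Reciprocity: 11 ≡ 3 and 17 ≡ 1 (mod 4), so (11/17) = +(17/11).
Reduce top mod 11: now compute (6/11).
Pull out 2: since 11 ≡ 3 (mod 8), (2/11) = -1.
Reciprocity: 3 ≡ 3 and 11 ≡ 3 (mod 4), so (3/11) = −(11/3).
Reduce top mod 3: now compute (2/3).
Pull out 2: since 3 ≡ 3 (mod 8), (2/3) = -1.
Reached (1/3) = 1. Collecting the sign flips along the way, the symbol is -1.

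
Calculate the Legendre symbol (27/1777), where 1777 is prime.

1

Reciprocity: 27 ≡ 3 and 1777 ≡ 1 (mod 4), so (27/1777) = +(1777/27).
Reduce top mod 27: now compute (22/27).
Pull out 2: since 27 ≡ 3 (mod 8), (2/27) = -1.
Reciprocity: 11 ≡ 3 and 27 ≡ 3 (mod 4), so (11/27) = −(27/11).
Reduce top mod 11: now compute (5/11).
Reciprocity: 5 ≡ 1 and 11 ≡ 3 (mod 4), so (5/11) = +(11/5).
Reduce top mod 5: now compute (1/5).
Reached (1/5) = 1. Collecting the sign flips along the way, the symbol is +1.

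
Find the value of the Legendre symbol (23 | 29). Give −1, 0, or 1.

1

Reciprocity: 23 ≡ 3 and 29 ≡ 1 (mod 4), so (23/29) = +(29/23).
Reduce top mod 23: now compute (6/23).
Pull out 2: since 23 ≡ 7 (mod 8), (2/23) = +1.
Reciprocity: 3 ≡ 3 and 23 ≡ 3 (mod 4), so (3/23) = −(23/3).
Reduce top mod 3: now compute (2/3).
Pull out 2: since 3 ≡ 3 (mod 8), (2/3) = -1.
Reached (1/3) = 1. Collecting the sign flips along the way, the symbol is +1.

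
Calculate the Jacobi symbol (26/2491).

1

Pull out 2: since 2491 ≡ 3 (mod 8), (2/2491) = -1.
Reciprocity: 13 ≡ 1 and 2491 ≡ 3 (mod 4), so (13/2491) = +(2491/13).
Reduce top mod 13: now compute (8/13).
Pull out 2^3: since 13 ≡ 5 (mod 8), (2/13) = -1, so (2/13)^3 = -1.
Reached (1/13) = 1. Collecting the sign flips along the way, the symbol is +1.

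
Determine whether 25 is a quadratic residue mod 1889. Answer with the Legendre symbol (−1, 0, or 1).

1

Reciprocity: 25 ≡ 1 and 1889 ≡ 1 (mod 4), so (25/1889) = +(1889/25).
Reduce top mod 25: now compute (14/25).
Pull out 2: since 25 ≡ 1 (mod 8), (2/25) = +1.
Reciprocity: 7 ≡ 3 and 25 ≡ 1 (mod 4), so (7/25) = +(25/7).
Reduce top mod 7: now compute (4/7).
Pull out 2^2: since 7 ≡ 7 (mod 8), (2/7) = +1, so (2/7)^2 = +1.
Reached (1/7) = 1. Collecting the sign flips along the way, the symbol is +1.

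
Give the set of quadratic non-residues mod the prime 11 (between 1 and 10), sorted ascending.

Square k = 1,…,5 (k and 11−k give the same square):
1²=1, 2²=4, 3²=9, 4²≡5, 5²≡3 (mod 11).
The residues are {1, 3, 4, 5, 9}; the non-residues are the remaining 5 nonzero classes.

2, 6, 7, 8, 10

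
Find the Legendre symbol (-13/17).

1

Euler's criterion: (-13/17) ≡ 4^8 (mod 17).
4^2 ≡ 16 (mod 17)
4^4 ≡ 1 (mod 17)
4^8 ≡ 1 (mod 17)
4^8 = 4^(8) ≡ 1 (mod 17).
Result is 1, so (-13/17) = 1.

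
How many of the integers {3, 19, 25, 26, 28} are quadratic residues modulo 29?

(3/29) = -1 → non-residue.
(19/29) = -1 → non-residue.
(25/29) = +1 → QR.
(26/29) = -1 → non-residue.
(28/29) = +1 → QR.
Total quadratic residues among the 5: 2.

2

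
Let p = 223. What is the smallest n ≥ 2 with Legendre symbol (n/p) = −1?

3

(2/223) = +1, so 2 is a residue.
(3/223) = −1, so 3 is the smallest positive non-residue mod 223.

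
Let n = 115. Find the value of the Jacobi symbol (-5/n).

0

First reduce: -5 ≡ 110 (mod 115).
Pull out 2: since 115 ≡ 3 (mod 8), (2/115) = -1.
Reciprocity: 55 ≡ 3 and 115 ≡ 3 (mod 4), so (55/115) = −(115/55).
Reduce top mod 55: now compute (5/55).
Reciprocity: 5 ≡ 1 and 55 ≡ 3 (mod 4), so (5/55) = +(55/5).
Reduce top mod 5: now compute (0/5).
Top reduces to 0: gcd > 1, so the symbol is 0.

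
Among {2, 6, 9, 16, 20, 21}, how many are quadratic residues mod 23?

4

(2/23) = +1 → QR.
(6/23) = +1 → QR.
(9/23) = +1 → QR.
(16/23) = +1 → QR.
(20/23) = -1 → non-residue.
(21/23) = -1 → non-residue.
Total quadratic residues among the 6: 4.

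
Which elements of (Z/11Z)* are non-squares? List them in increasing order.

2, 6, 7, 8, 10

Square k = 1,…,5 (k and 11−k give the same square):
1²=1, 2²=4, 3²=9, 4²≡5, 5²≡3 (mod 11).
The residues are {1, 3, 4, 5, 9}; the non-residues are the remaining 5 nonzero classes.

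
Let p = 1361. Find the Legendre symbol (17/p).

Reciprocity: 17 ≡ 1 and 1361 ≡ 1 (mod 4), so (17/1361) = +(1361/17).
Reduce top mod 17: now compute (1/17).
Reached (1/17) = 1. Collecting the sign flips along the way, the symbol is +1.

1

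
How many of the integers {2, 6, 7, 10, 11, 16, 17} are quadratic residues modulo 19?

5

(2/19) = -1 → non-residue.
(6/19) = +1 → QR.
(7/19) = +1 → QR.
(10/19) = -1 → non-residue.
(11/19) = +1 → QR.
(16/19) = +1 → QR.
(17/19) = +1 → QR.
Total quadratic residues among the 7: 5.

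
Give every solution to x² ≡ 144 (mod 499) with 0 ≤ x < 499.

12, 487

Since 499 ≡ 3 (mod 4), a square root of 144 is 144^((499+1)/4) = 144^125 mod 499.
Repeated squaring: 144^2≡277, 144^4≡382, 144^8≡216, 144^16≡249, 144^32≡125, 144^64≡156 (mod 499).
144^125 = 144^(64+32+16+8+4+1) ≡ 487 (mod 499).
Check: 487² = 237169 ≡ 144 (mod 499). The two roots are 12 and 487.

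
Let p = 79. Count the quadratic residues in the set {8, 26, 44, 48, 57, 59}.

(8/79) = +1 → QR.
(26/79) = +1 → QR.
(44/79) = +1 → QR.
(48/79) = -1 → non-residue.
(57/79) = -1 → non-residue.
(59/79) = -1 → non-residue.
Total quadratic residues among the 6: 3.

3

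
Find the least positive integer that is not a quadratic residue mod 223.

(2/223) = +1, so 2 is a residue.
(3/223) = −1, so 3 is the smallest positive non-residue mod 223.

3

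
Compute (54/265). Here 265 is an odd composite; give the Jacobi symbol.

1

Pull out 2: since 265 ≡ 1 (mod 8), (2/265) = +1.
Reciprocity: 27 ≡ 3 and 265 ≡ 1 (mod 4), so (27/265) = +(265/27).
Reduce top mod 27: now compute (22/27).
Pull out 2: since 27 ≡ 3 (mod 8), (2/27) = -1.
Reciprocity: 11 ≡ 3 and 27 ≡ 3 (mod 4), so (11/27) = −(27/11).
Reduce top mod 11: now compute (5/11).
Reciprocity: 5 ≡ 1 and 11 ≡ 3 (mod 4), so (5/11) = +(11/5).
Reduce top mod 5: now compute (1/5).
Reached (1/5) = 1. Collecting the sign flips along the way, the symbol is +1.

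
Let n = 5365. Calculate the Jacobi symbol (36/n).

1

Pull out 2^2: since 5365 ≡ 5 (mod 8), (2/5365) = -1, so (2/5365)^2 = +1.
Reciprocity: 9 ≡ 1 and 5365 ≡ 1 (mod 4), so (9/5365) = +(5365/9).
Reduce top mod 9: now compute (1/9).
Reached (1/9) = 1. Collecting the sign flips along the way, the symbol is +1.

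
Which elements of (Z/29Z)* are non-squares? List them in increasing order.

2, 3, 8, 10, 11, 12, 14, 15, 17, 18, 19, 21, 26, 27

Square k = 1,…,14 (k and 29−k give the same square):
1²=1, 2²=4, 3²=9, 4²=16, 5²=25, 6²≡7, 7²≡20, 8²≡6, 9²≡23, 10²≡13, 11²≡5, 12²≡28, 13²≡24, 14²≡22 (mod 29).
The residues are {1, 4, 5, 6, 7, 9, 13, 16, 20, 22, 23, 24, 25, 28}; the non-residues are the remaining 14 nonzero classes.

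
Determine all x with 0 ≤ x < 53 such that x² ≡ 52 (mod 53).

23, 30

53 ≡ 1 (mod 4), so we find a root by search.
Trying successive values, 23² = 529 ≡ 52 (mod 53). The other root is 53 − 23 = 30.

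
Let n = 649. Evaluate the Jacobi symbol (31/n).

-1

Reciprocity: 31 ≡ 3 and 649 ≡ 1 (mod 4), so (31/649) = +(649/31).
Reduce top mod 31: now compute (29/31).
Reciprocity: 29 ≡ 1 and 31 ≡ 3 (mod 4), so (29/31) = +(31/29).
Reduce top mod 29: now compute (2/29).
Pull out 2: since 29 ≡ 5 (mod 8), (2/29) = -1.
Reached (1/29) = 1. Collecting the sign flips along the way, the symbol is -1.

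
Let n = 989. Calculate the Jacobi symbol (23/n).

Reciprocity: 23 ≡ 3 and 989 ≡ 1 (mod 4), so (23/989) = +(989/23).
Reduce top mod 23: now compute (0/23).
Top reduces to 0: gcd > 1, so the symbol is 0.

0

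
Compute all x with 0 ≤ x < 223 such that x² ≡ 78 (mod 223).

69, 154

Since 223 ≡ 3 (mod 4), a square root of 78 is 78^((223+1)/4) = 78^56 mod 223.
Repeated squaring: 78^2≡63, 78^4≡178, 78^8≡18, 78^16≡101, 78^32≡166 (mod 223).
78^56 = 78^(32+16+8) ≡ 69 (mod 223).
Check: 69² = 4761 ≡ 78 (mod 223). The two roots are 69 and 154.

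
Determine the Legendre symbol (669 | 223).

First reduce: 669 ≡ 0 (mod 223).
Top reduces to 0: gcd > 1, so the symbol is 0.

0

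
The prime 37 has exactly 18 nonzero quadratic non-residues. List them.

Square k = 1,…,18 (k and 37−k give the same square):
1²=1, 2²=4, 3²=9, 4²=16, 5²=25, 6²=36, 7²≡12, 8²≡27, 9²≡7, 10²≡26, 11²≡10, 12²≡33, 13²≡21, 14²≡11, 15²≡3, 16²≡34, 17²≡30, 18²≡28 (mod 37).
The residues are {1, 3, 4, 7, 9, 10, 11, 12, 16, 21, 25, 26, 27, 28, 30, 33, 34, 36}; the non-residues are the remaining 18 nonzero classes.

2, 5, 6, 8, 13, 14, 15, 17, 18, 19, 20, 22, 23, 24, 29, 31, 32, 35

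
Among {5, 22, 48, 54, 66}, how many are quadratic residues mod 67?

2

(5/67) = -1 → non-residue.
(22/67) = +1 → QR.
(48/67) = -1 → non-residue.
(54/67) = +1 → QR.
(66/67) = -1 → non-residue.
Total quadratic residues among the 5: 2.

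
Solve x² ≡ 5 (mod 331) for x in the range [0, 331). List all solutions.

98, 233

Since 331 ≡ 3 (mod 4), a square root of 5 is 5^((331+1)/4) = 5^83 mod 331.
Repeated squaring: 5^2≡25, 5^4≡294, 5^8≡45, 5^16≡39, 5^32≡197, 5^64≡82 (mod 331).
5^83 = 5^(64+16+2+1) ≡ 233 (mod 331).
Check: 233² = 54289 ≡ 5 (mod 331). The two roots are 98 and 233.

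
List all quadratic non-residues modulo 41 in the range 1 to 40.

Square k = 1,…,20 (k and 41−k give the same square):
1²=1, 2²=4, 3²=9, 4²=16, 5²=25, 6²=36, 7²≡8, 8²≡23, 9²≡40, 10²≡18, 11²≡39, 12²≡21, 13²≡5, 14²≡32, 15²≡20, 16²≡10, 17²≡2, 18²≡37, 19²≡33, 20²≡31 (mod 41).
The residues are {1, 2, 4, 5, 8, 9, 10, 16, 18, 20, 21, 23, 25, 31, 32, 33, 36, 37, 39, 40}; the non-residues are the remaining 20 nonzero classes.

3 6 7 11 12 13 14 15 17 19 22 24 26 27 28 29 30 34 35 38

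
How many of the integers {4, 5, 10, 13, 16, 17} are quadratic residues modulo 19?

(4/19) = +1 → QR.
(5/19) = +1 → QR.
(10/19) = -1 → non-residue.
(13/19) = -1 → non-residue.
(16/19) = +1 → QR.
(17/19) = +1 → QR.
Total quadratic residues among the 6: 4.

4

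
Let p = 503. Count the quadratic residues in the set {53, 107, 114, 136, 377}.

0

(53/503) = -1 → non-residue.
(107/503) = -1 → non-residue.
(114/503) = -1 → non-residue.
(136/503) = -1 → non-residue.
(377/503) = -1 → non-residue.
Total quadratic residues among the 5: 0.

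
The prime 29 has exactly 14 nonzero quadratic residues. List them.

1,4,5,6,7,9,13,16,20,22,23,24,25,28

Square k = 1,…,14 (k and 29−k give the same square):
1²=1, 2²=4, 3²=9, 4²=16, 5²=25, 6²≡7, 7²≡20, 8²≡6, 9²≡23, 10²≡13, 11²≡5, 12²≡28, 13²≡24, 14²≡22 (mod 29).
So the quadratic residues mod 29 are {1, 4, 5, 6, 7, 9, 13, 16, 20, 22, 23, 24, 25, 28}.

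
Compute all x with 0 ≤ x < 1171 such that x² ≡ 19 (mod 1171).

Since 1171 ≡ 3 (mod 4), a square root of 19 is 19^((1171+1)/4) = 19^293 mod 1171.
Repeated squaring: 19^2≡361, 19^4≡340, 19^8≡842, 19^16≡509, 19^32≡290, 19^64≡959, 19^128≡446, 19^256≡1017 (mod 1171).
19^293 = 19^(256+32+4+1) ≡ 354 (mod 1171).
Check: 354² = 125316 ≡ 19 (mod 1171). The two roots are 354 and 817.

354, 817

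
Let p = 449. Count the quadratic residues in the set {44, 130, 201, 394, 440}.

(44/449) = +1 → QR.
(130/449) = -1 → non-residue.
(201/449) = -1 → non-residue.
(394/449) = +1 → QR.
(440/449) = +1 → QR.
Total quadratic residues among the 5: 3.

3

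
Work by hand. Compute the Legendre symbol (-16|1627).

First reduce: -16 ≡ 1611 (mod 1627).
Reciprocity: 1611 ≡ 3 and 1627 ≡ 3 (mod 4), so (1611/1627) = −(1627/1611).
Reduce top mod 1611: now compute (16/1611).
Pull out 2^4: since 1611 ≡ 3 (mod 8), (2/1611) = -1, so (2/1611)^4 = +1.
Reached (1/1611) = 1. Collecting the sign flips along the way, the symbol is -1.

-1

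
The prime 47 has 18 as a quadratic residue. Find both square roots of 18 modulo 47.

21, 26

Since 47 ≡ 3 (mod 4), a square root of 18 is 18^((47+1)/4) = 18^12 mod 47.
Repeated squaring: 18^2≡42, 18^4≡25, 18^8≡14 (mod 47).
18^12 = 18^(8+4) ≡ 21 (mod 47).
Check: 21² = 441 ≡ 18 (mod 47). The two roots are 21 and 26.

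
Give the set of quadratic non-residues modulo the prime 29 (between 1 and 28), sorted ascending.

Square k = 1,…,14 (k and 29−k give the same square):
1²=1, 2²=4, 3²=9, 4²=16, 5²=25, 6²≡7, 7²≡20, 8²≡6, 9²≡23, 10²≡13, 11²≡5, 12²≡28, 13²≡24, 14²≡22 (mod 29).
The residues are {1, 4, 5, 6, 7, 9, 13, 16, 20, 22, 23, 24, 25, 28}; the non-residues are the remaining 14 nonzero classes.

2 3 8 10 11 12 14 15 17 18 19 21 26 27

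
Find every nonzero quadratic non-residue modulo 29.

2,3,8,10,11,12,14,15,17,18,19,21,26,27

Square k = 1,…,14 (k and 29−k give the same square):
1²=1, 2²=4, 3²=9, 4²=16, 5²=25, 6²≡7, 7²≡20, 8²≡6, 9²≡23, 10²≡13, 11²≡5, 12²≡28, 13²≡24, 14²≡22 (mod 29).
The residues are {1, 4, 5, 6, 7, 9, 13, 16, 20, 22, 23, 24, 25, 28}; the non-residues are the remaining 14 nonzero classes.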